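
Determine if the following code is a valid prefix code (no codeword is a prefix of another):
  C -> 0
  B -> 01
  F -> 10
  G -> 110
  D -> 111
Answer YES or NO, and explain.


Checking each pair (does one codeword prefix another?):
  C='0' vs B='01': prefix -- VIOLATION

NO -- this is NOT a valid prefix code. C (0) is a prefix of B (01).


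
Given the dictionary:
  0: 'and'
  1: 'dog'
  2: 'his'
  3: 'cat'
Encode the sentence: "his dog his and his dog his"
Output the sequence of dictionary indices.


Look up each word in the dictionary:
  'his' -> 2
  'dog' -> 1
  'his' -> 2
  'and' -> 0
  'his' -> 2
  'dog' -> 1
  'his' -> 2

Encoded: [2, 1, 2, 0, 2, 1, 2]


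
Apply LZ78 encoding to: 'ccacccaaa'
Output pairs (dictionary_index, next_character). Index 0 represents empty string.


LZ78 encoding steps:
Dictionary: {0: ''}
Step 1: w='' (idx 0), next='c' -> output (0, 'c'), add 'c' as idx 1
Step 2: w='c' (idx 1), next='a' -> output (1, 'a'), add 'ca' as idx 2
Step 3: w='c' (idx 1), next='c' -> output (1, 'c'), add 'cc' as idx 3
Step 4: w='ca' (idx 2), next='a' -> output (2, 'a'), add 'caa' as idx 4
Step 5: w='' (idx 0), next='a' -> output (0, 'a'), add 'a' as idx 5


Encoded: [(0, 'c'), (1, 'a'), (1, 'c'), (2, 'a'), (0, 'a')]


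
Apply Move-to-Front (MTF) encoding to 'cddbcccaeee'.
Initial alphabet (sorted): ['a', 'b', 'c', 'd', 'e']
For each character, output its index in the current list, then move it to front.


MTF encoding:
'c': index 2 in ['a', 'b', 'c', 'd', 'e'] -> ['c', 'a', 'b', 'd', 'e']
'd': index 3 in ['c', 'a', 'b', 'd', 'e'] -> ['d', 'c', 'a', 'b', 'e']
'd': index 0 in ['d', 'c', 'a', 'b', 'e'] -> ['d', 'c', 'a', 'b', 'e']
'b': index 3 in ['d', 'c', 'a', 'b', 'e'] -> ['b', 'd', 'c', 'a', 'e']
'c': index 2 in ['b', 'd', 'c', 'a', 'e'] -> ['c', 'b', 'd', 'a', 'e']
'c': index 0 in ['c', 'b', 'd', 'a', 'e'] -> ['c', 'b', 'd', 'a', 'e']
'c': index 0 in ['c', 'b', 'd', 'a', 'e'] -> ['c', 'b', 'd', 'a', 'e']
'a': index 3 in ['c', 'b', 'd', 'a', 'e'] -> ['a', 'c', 'b', 'd', 'e']
'e': index 4 in ['a', 'c', 'b', 'd', 'e'] -> ['e', 'a', 'c', 'b', 'd']
'e': index 0 in ['e', 'a', 'c', 'b', 'd'] -> ['e', 'a', 'c', 'b', 'd']
'e': index 0 in ['e', 'a', 'c', 'b', 'd'] -> ['e', 'a', 'c', 'b', 'd']


Output: [2, 3, 0, 3, 2, 0, 0, 3, 4, 0, 0]


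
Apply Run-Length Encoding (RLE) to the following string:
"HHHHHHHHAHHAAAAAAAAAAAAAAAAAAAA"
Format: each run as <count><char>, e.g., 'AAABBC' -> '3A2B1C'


Scanning runs left to right:
  i=0: run of 'H' x 8 -> '8H'
  i=8: run of 'A' x 1 -> '1A'
  i=9: run of 'H' x 2 -> '2H'
  i=11: run of 'A' x 20 -> '20A'

RLE = 8H1A2H20A


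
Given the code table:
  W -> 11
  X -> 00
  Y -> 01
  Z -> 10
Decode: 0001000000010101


Decoding:
00 -> X
01 -> Y
00 -> X
00 -> X
00 -> X
01 -> Y
01 -> Y
01 -> Y


Result: XYXXXYYY


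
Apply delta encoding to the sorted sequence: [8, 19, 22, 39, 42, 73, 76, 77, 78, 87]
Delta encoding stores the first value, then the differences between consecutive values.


First value: 8
Deltas:
  19 - 8 = 11
  22 - 19 = 3
  39 - 22 = 17
  42 - 39 = 3
  73 - 42 = 31
  76 - 73 = 3
  77 - 76 = 1
  78 - 77 = 1
  87 - 78 = 9


Delta encoded: [8, 11, 3, 17, 3, 31, 3, 1, 1, 9]


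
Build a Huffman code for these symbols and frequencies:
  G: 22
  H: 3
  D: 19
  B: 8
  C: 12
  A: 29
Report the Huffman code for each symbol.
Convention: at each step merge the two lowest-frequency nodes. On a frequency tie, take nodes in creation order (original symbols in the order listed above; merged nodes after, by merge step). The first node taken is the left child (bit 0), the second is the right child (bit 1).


Huffman tree construction:
Step 1: Merge H(3) + B(8) = 11
Step 2: Merge (H+B)(11) + C(12) = 23
Step 3: Merge D(19) + G(22) = 41
Step 4: Merge ((H+B)+C)(23) + A(29) = 52
Step 5: Merge (D+G)(41) + (((H+B)+C)+A)(52) = 93
Read each symbol's code off the tree from the root (left child = 0, right child = 1).

Codes:
  G: 01 (length 2)
  H: 1000 (length 4)
  D: 00 (length 2)
  B: 1001 (length 4)
  C: 101 (length 3)
  A: 11 (length 2)
Average code length: 220/93 = 2.3656 bits/symbol


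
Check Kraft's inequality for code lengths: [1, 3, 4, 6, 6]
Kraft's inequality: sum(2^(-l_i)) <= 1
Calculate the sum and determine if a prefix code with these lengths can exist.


Sum = 2^(-1) + 2^(-3) + 2^(-4) + 2^(-6) + 2^(-6)
    = 0.5 + 0.125 + 0.0625 + 0.015625 + 0.015625
    = 46/64 = 0.71875
Since 0.71875 <= 1, Kraft's inequality IS satisfied.
A prefix code with these lengths CAN exist.

Kraft sum = 0.71875. Satisfied.


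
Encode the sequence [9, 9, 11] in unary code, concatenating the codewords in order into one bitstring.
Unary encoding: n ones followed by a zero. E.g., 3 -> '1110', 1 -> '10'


Encode each number as n ones followed by a terminating 0:
  9 -> 1111111110 (10 bits)
  9 -> 1111111110 (10 bits)
  11 -> 111111111110 (12 bits)
Total length = 10 + 10 + 12 = 32 bits.

Unary([9, 9, 11]) = 11111111101111111110111111111110 (32 bits)


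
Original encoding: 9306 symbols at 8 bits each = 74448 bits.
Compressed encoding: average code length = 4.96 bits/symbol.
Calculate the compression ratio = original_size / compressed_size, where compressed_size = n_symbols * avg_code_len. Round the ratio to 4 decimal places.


original_size = n_symbols * orig_bits = 9306 * 8 = 74448 bits
compressed_size = n_symbols * avg_code_len = 9306 * 4.96 = 46157.76 bits
ratio = original_size / compressed_size = 74448 / 46157.76 = 1.6129

Compression ratio = 1.6129


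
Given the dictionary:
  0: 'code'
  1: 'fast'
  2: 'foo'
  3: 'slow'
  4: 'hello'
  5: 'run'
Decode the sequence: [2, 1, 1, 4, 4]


Look up each index in the dictionary:
  2 -> 'foo'
  1 -> 'fast'
  1 -> 'fast'
  4 -> 'hello'
  4 -> 'hello'

Decoded: "foo fast fast hello hello"


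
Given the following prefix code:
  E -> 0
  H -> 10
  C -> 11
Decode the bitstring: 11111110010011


Decoding step by step:
Bits 11 -> C
Bits 11 -> C
Bits 11 -> C
Bits 10 -> H
Bits 0 -> E
Bits 10 -> H
Bits 0 -> E
Bits 11 -> C


Decoded message: CCCHEHEC


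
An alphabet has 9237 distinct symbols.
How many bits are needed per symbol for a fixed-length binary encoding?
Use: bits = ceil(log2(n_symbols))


log2(9237) = 13.1732
Bracket: 2^13 = 8192 < 9237 <= 2^14 = 16384
So ceil(log2(9237)) = 14

bits = ceil(log2(9237)) = ceil(13.1732) = 14 bits


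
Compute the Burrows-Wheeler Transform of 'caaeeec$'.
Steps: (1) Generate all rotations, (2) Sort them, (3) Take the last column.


Rotations (sorted):
  0: $caaeeec -> last char: c
  1: aaeeec$c -> last char: c
  2: aeeec$ca -> last char: a
  3: c$caaeee -> last char: e
  4: caaeeec$ -> last char: $
  5: ec$caaee -> last char: e
  6: eec$caae -> last char: e
  7: eeec$caa -> last char: a


BWT = ccae$eea


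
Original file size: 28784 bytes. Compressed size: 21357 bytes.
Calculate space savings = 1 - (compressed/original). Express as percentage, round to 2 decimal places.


ratio = compressed/original = 21357/28784 = 0.741975
savings = 1 - ratio = 1 - 0.741975 = 0.258025
as a percentage: 0.258025 * 100 = 25.8%

Space savings = 1 - 21357/28784 = 25.8%


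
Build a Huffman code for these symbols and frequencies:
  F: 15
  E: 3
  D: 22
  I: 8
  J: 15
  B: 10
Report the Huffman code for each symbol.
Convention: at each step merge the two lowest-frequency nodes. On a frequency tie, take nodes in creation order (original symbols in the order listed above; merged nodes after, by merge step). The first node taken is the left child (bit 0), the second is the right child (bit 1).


Huffman tree construction:
Step 1: Merge E(3) + I(8) = 11
Step 2: Merge B(10) + (E+I)(11) = 21
Step 3: Merge F(15) + J(15) = 30
Step 4: Merge (B+(E+I))(21) + D(22) = 43
Step 5: Merge (F+J)(30) + ((B+(E+I))+D)(43) = 73
Read each symbol's code off the tree from the root (left child = 0, right child = 1).

Codes:
  F: 00 (length 2)
  E: 1010 (length 4)
  D: 11 (length 2)
  I: 1011 (length 4)
  J: 01 (length 2)
  B: 100 (length 3)
Average code length: 178/73 = 2.4384 bits/symbol


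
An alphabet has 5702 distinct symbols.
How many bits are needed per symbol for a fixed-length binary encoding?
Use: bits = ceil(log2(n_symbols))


log2(5702) = 12.4773
Bracket: 2^12 = 4096 < 5702 <= 2^13 = 8192
So ceil(log2(5702)) = 13

bits = ceil(log2(5702)) = ceil(12.4773) = 13 bits


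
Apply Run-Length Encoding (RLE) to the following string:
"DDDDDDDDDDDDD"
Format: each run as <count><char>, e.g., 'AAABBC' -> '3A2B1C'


Scanning runs left to right:
  i=0: run of 'D' x 13 -> '13D'

RLE = 13D


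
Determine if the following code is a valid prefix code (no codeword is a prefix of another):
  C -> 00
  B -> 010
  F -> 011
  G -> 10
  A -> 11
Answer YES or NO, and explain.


Checking each pair (does one codeword prefix another?):
  C='00' vs B='010': no prefix
  C='00' vs F='011': no prefix
  C='00' vs G='10': no prefix
  C='00' vs A='11': no prefix
  B='010' vs C='00': no prefix
  B='010' vs F='011': no prefix
  B='010' vs G='10': no prefix
  B='010' vs A='11': no prefix
  F='011' vs C='00': no prefix
  F='011' vs B='010': no prefix
  F='011' vs G='10': no prefix
  F='011' vs A='11': no prefix
  G='10' vs C='00': no prefix
  G='10' vs B='010': no prefix
  G='10' vs F='011': no prefix
  G='10' vs A='11': no prefix
  A='11' vs C='00': no prefix
  A='11' vs B='010': no prefix
  A='11' vs F='011': no prefix
  A='11' vs G='10': no prefix
No violation found over all pairs.

YES -- this is a valid prefix code. No codeword is a prefix of any other codeword.


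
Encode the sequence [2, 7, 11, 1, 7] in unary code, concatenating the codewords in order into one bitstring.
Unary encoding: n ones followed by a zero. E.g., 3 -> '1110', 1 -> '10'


Encode each number as n ones followed by a terminating 0:
  2 -> 110 (3 bits)
  7 -> 11111110 (8 bits)
  11 -> 111111111110 (12 bits)
  1 -> 10 (2 bits)
  7 -> 11111110 (8 bits)
Total length = 3 + 8 + 12 + 2 + 8 = 33 bits.

Unary([2, 7, 11, 1, 7]) = 110111111101111111111101011111110 (33 bits)


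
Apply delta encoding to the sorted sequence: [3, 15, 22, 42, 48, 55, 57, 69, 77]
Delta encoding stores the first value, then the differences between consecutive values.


First value: 3
Deltas:
  15 - 3 = 12
  22 - 15 = 7
  42 - 22 = 20
  48 - 42 = 6
  55 - 48 = 7
  57 - 55 = 2
  69 - 57 = 12
  77 - 69 = 8


Delta encoded: [3, 12, 7, 20, 6, 7, 2, 12, 8]


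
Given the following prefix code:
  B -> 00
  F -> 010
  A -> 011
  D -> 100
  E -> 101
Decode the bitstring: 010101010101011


Decoding step by step:
Bits 010 -> F
Bits 101 -> E
Bits 010 -> F
Bits 101 -> E
Bits 011 -> A


Decoded message: FEFEA


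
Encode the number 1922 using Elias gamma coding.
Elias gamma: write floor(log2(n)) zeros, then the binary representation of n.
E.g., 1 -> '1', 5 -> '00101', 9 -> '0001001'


num_bits = floor(log2(1922)) + 1 = 11
leading_zeros = num_bits - 1 = 10
binary(1922) = 11110000010

Elias gamma(1922) = '0000000000' + '11110000010' = 000000000011110000010 (21 bits)


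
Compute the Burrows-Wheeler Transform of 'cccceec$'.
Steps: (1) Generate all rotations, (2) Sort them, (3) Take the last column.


Rotations (sorted):
  0: $cccceec -> last char: c
  1: c$ccccee -> last char: e
  2: cccceec$ -> last char: $
  3: ccceec$c -> last char: c
  4: cceec$cc -> last char: c
  5: ceec$ccc -> last char: c
  6: ec$cccce -> last char: e
  7: eec$cccc -> last char: c


BWT = ce$cccec


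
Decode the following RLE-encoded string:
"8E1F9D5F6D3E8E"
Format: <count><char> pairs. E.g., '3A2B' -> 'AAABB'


Expanding each <count><char> pair:
  8E -> 'EEEEEEEE'
  1F -> 'F'
  9D -> 'DDDDDDDDD'
  5F -> 'FFFFF'
  6D -> 'DDDDDD'
  3E -> 'EEE'
  8E -> 'EEEEEEEE'

Decoded = EEEEEEEEFDDDDDDDDDFFFFFDDDDDDEEEEEEEEEEE


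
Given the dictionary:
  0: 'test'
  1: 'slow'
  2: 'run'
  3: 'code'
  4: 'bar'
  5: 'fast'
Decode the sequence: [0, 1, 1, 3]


Look up each index in the dictionary:
  0 -> 'test'
  1 -> 'slow'
  1 -> 'slow'
  3 -> 'code'

Decoded: "test slow slow code"


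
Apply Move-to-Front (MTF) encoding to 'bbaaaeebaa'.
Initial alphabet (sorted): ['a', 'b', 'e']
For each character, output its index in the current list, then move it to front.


MTF encoding:
'b': index 1 in ['a', 'b', 'e'] -> ['b', 'a', 'e']
'b': index 0 in ['b', 'a', 'e'] -> ['b', 'a', 'e']
'a': index 1 in ['b', 'a', 'e'] -> ['a', 'b', 'e']
'a': index 0 in ['a', 'b', 'e'] -> ['a', 'b', 'e']
'a': index 0 in ['a', 'b', 'e'] -> ['a', 'b', 'e']
'e': index 2 in ['a', 'b', 'e'] -> ['e', 'a', 'b']
'e': index 0 in ['e', 'a', 'b'] -> ['e', 'a', 'b']
'b': index 2 in ['e', 'a', 'b'] -> ['b', 'e', 'a']
'a': index 2 in ['b', 'e', 'a'] -> ['a', 'b', 'e']
'a': index 0 in ['a', 'b', 'e'] -> ['a', 'b', 'e']


Output: [1, 0, 1, 0, 0, 2, 0, 2, 2, 0]


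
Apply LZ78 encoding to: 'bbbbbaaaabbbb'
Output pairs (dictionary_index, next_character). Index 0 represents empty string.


LZ78 encoding steps:
Dictionary: {0: ''}
Step 1: w='' (idx 0), next='b' -> output (0, 'b'), add 'b' as idx 1
Step 2: w='b' (idx 1), next='b' -> output (1, 'b'), add 'bb' as idx 2
Step 3: w='bb' (idx 2), next='a' -> output (2, 'a'), add 'bba' as idx 3
Step 4: w='' (idx 0), next='a' -> output (0, 'a'), add 'a' as idx 4
Step 5: w='a' (idx 4), next='a' -> output (4, 'a'), add 'aa' as idx 5
Step 6: w='bb' (idx 2), next='b' -> output (2, 'b'), add 'bbb' as idx 6
Step 7: w='b' (idx 1), end of input -> output (1, '')


Encoded: [(0, 'b'), (1, 'b'), (2, 'a'), (0, 'a'), (4, 'a'), (2, 'b'), (1, '')]


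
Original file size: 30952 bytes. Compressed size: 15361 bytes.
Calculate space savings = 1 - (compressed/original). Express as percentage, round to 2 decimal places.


ratio = compressed/original = 15361/30952 = 0.496285
savings = 1 - ratio = 1 - 0.496285 = 0.503715
as a percentage: 0.503715 * 100 = 50.37%

Space savings = 1 - 15361/30952 = 50.37%


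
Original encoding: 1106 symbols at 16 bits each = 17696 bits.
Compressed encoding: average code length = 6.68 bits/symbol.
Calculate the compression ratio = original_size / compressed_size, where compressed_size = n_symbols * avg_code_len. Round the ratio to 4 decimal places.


original_size = n_symbols * orig_bits = 1106 * 16 = 17696 bits
compressed_size = n_symbols * avg_code_len = 1106 * 6.68 = 7388.08 bits
ratio = original_size / compressed_size = 17696 / 7388.08 = 2.3952

Compression ratio = 2.3952


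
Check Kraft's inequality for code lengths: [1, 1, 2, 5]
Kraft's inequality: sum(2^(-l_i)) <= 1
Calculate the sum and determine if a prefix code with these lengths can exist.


Sum = 2^(-1) + 2^(-1) + 2^(-2) + 2^(-5)
    = 0.5 + 0.5 + 0.25 + 0.03125
    = 41/32 = 1.28125
Since 1.28125 > 1, Kraft's inequality is NOT satisfied.
A prefix code with these lengths CANNOT exist.

Kraft sum = 1.28125. Not satisfied.


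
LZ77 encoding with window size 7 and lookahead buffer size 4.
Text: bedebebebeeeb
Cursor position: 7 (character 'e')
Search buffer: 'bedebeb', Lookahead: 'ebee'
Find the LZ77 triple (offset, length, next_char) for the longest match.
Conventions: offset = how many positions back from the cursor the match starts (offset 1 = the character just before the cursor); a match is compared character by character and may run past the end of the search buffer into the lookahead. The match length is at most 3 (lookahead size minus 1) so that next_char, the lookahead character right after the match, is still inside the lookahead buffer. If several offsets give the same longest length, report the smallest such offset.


Try each offset into the search buffer:
  offset=1 (pos 6, char 'b'): match length 0
  offset=2 (pos 5, char 'e'): match length 3
  offset=3 (pos 4, char 'b'): match length 0
  offset=4 (pos 3, char 'e'): match length 3
  offset=5 (pos 2, char 'd'): match length 0
  offset=6 (pos 1, char 'e'): match length 1
  offset=7 (pos 0, char 'b'): match length 0
Longest match has length 3, found at offsets 2, 4; take the smallest, offset 2.
next_char = character at position 7 + 3 = 10 -> 'e'

Best match: offset=2, length=3 (matching 'ebe' starting at position 5)
LZ77 triple: (2, 3, 'e')


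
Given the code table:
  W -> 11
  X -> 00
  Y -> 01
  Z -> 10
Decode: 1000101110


Decoding:
10 -> Z
00 -> X
10 -> Z
11 -> W
10 -> Z


Result: ZXZWZ


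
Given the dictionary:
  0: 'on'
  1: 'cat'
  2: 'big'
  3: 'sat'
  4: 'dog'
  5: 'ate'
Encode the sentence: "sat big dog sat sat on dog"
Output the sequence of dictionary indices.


Look up each word in the dictionary:
  'sat' -> 3
  'big' -> 2
  'dog' -> 4
  'sat' -> 3
  'sat' -> 3
  'on' -> 0
  'dog' -> 4

Encoded: [3, 2, 4, 3, 3, 0, 4]


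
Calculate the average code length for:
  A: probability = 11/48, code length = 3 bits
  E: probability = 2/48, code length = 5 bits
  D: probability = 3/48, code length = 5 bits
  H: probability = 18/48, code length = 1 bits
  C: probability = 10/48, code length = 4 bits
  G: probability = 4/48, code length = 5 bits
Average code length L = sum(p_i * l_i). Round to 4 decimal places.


Weighted contributions p_i * l_i:
  A: (11/48) * 3 = 33/48
  E: (2/48) * 5 = 10/48
  D: (3/48) * 5 = 15/48
  H: (18/48) * 1 = 18/48
  C: (10/48) * 4 = 40/48
  G: (4/48) * 5 = 20/48
Sum = (33 + 10 + 15 + 18 + 40 + 20)/48 = 136/48

L = 136/48 = 2.8333 bits/symbol


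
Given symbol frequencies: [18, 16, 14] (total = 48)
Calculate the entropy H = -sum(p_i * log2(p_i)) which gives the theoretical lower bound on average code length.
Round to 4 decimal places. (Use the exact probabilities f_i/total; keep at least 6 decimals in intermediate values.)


Per-symbol terms -p_i * log2(p_i) with p_i = f_i/48:
  p = 18/48 = 0.375000: log2(p) = -1.415037, -p*log2(p) = 0.530639
  p = 16/48 = 0.333333: log2(p) = -1.584963, -p*log2(p) = 0.528321
  p = 14/48 = 0.291667: log2(p) = -1.777608, -p*log2(p) = 0.518469
H = 0.530639 + 0.528321 + 0.518469 = 1.577429

H = 1.5774 bits/symbol


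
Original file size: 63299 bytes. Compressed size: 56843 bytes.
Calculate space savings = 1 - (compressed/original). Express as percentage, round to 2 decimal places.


ratio = compressed/original = 56843/63299 = 0.898008
savings = 1 - ratio = 1 - 0.898008 = 0.101992
as a percentage: 0.101992 * 100 = 10.2%

Space savings = 1 - 56843/63299 = 10.2%


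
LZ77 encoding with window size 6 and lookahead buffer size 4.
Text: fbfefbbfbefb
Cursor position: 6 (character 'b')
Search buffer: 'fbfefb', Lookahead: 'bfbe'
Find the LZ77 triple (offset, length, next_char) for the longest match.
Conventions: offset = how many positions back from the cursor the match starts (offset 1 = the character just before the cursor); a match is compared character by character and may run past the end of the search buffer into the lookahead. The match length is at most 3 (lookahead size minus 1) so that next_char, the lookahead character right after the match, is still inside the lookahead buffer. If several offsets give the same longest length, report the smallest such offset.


Try each offset into the search buffer:
  offset=1 (pos 5, char 'b'): match length 1
  offset=2 (pos 4, char 'f'): match length 0
  offset=3 (pos 3, char 'e'): match length 0
  offset=4 (pos 2, char 'f'): match length 0
  offset=5 (pos 1, char 'b'): match length 2
  offset=6 (pos 0, char 'f'): match length 0
Longest match has length 2 at offset 5.
next_char = character at position 6 + 2 = 8 -> 'b'

Best match: offset=5, length=2 (matching 'bf' starting at position 1)
LZ77 triple: (5, 2, 'b')


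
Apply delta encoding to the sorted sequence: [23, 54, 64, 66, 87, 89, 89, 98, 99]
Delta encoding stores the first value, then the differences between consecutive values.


First value: 23
Deltas:
  54 - 23 = 31
  64 - 54 = 10
  66 - 64 = 2
  87 - 66 = 21
  89 - 87 = 2
  89 - 89 = 0
  98 - 89 = 9
  99 - 98 = 1


Delta encoded: [23, 31, 10, 2, 21, 2, 0, 9, 1]


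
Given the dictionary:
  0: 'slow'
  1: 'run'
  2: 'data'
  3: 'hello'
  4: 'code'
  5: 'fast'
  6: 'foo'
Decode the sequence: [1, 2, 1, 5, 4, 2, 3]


Look up each index in the dictionary:
  1 -> 'run'
  2 -> 'data'
  1 -> 'run'
  5 -> 'fast'
  4 -> 'code'
  2 -> 'data'
  3 -> 'hello'

Decoded: "run data run fast code data hello"


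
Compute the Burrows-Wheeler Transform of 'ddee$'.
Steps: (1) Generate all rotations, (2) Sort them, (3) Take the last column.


Rotations (sorted):
  0: $ddee -> last char: e
  1: ddee$ -> last char: $
  2: dee$d -> last char: d
  3: e$dde -> last char: e
  4: ee$dd -> last char: d


BWT = e$ded


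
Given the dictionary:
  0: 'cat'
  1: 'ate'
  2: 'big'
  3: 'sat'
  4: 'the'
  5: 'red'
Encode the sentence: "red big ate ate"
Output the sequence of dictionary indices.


Look up each word in the dictionary:
  'red' -> 5
  'big' -> 2
  'ate' -> 1
  'ate' -> 1

Encoded: [5, 2, 1, 1]


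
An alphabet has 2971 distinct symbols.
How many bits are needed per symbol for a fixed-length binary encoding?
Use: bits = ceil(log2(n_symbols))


log2(2971) = 11.5367
Bracket: 2^11 = 2048 < 2971 <= 2^12 = 4096
So ceil(log2(2971)) = 12

bits = ceil(log2(2971)) = ceil(11.5367) = 12 bits


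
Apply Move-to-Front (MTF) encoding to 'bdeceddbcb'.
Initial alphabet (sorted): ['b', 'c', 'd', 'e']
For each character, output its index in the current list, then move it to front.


MTF encoding:
'b': index 0 in ['b', 'c', 'd', 'e'] -> ['b', 'c', 'd', 'e']
'd': index 2 in ['b', 'c', 'd', 'e'] -> ['d', 'b', 'c', 'e']
'e': index 3 in ['d', 'b', 'c', 'e'] -> ['e', 'd', 'b', 'c']
'c': index 3 in ['e', 'd', 'b', 'c'] -> ['c', 'e', 'd', 'b']
'e': index 1 in ['c', 'e', 'd', 'b'] -> ['e', 'c', 'd', 'b']
'd': index 2 in ['e', 'c', 'd', 'b'] -> ['d', 'e', 'c', 'b']
'd': index 0 in ['d', 'e', 'c', 'b'] -> ['d', 'e', 'c', 'b']
'b': index 3 in ['d', 'e', 'c', 'b'] -> ['b', 'd', 'e', 'c']
'c': index 3 in ['b', 'd', 'e', 'c'] -> ['c', 'b', 'd', 'e']
'b': index 1 in ['c', 'b', 'd', 'e'] -> ['b', 'c', 'd', 'e']


Output: [0, 2, 3, 3, 1, 2, 0, 3, 3, 1]


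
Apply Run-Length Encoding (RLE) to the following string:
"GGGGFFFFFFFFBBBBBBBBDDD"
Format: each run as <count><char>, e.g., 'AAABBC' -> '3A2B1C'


Scanning runs left to right:
  i=0: run of 'G' x 4 -> '4G'
  i=4: run of 'F' x 8 -> '8F'
  i=12: run of 'B' x 8 -> '8B'
  i=20: run of 'D' x 3 -> '3D'

RLE = 4G8F8B3D


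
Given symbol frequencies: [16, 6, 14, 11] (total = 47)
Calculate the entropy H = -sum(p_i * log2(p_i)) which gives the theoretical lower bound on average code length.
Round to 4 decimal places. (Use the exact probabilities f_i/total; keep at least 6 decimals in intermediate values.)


Per-symbol terms -p_i * log2(p_i) with p_i = f_i/47:
  p = 16/47 = 0.340426: log2(p) = -1.554589, -p*log2(p) = 0.529222
  p = 6/47 = 0.127660: log2(p) = -2.969626, -p*log2(p) = 0.379101
  p = 14/47 = 0.297872: log2(p) = -1.747234, -p*log2(p) = 0.520453
  p = 11/47 = 0.234043: log2(p) = -2.095157, -p*log2(p) = 0.490356
H = 0.529222 + 0.379101 + 0.520453 + 0.490356 = 1.919132

H = 1.9191 bits/symbol


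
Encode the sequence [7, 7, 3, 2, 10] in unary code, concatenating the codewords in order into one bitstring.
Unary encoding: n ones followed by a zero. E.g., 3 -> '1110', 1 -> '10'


Encode each number as n ones followed by a terminating 0:
  7 -> 11111110 (8 bits)
  7 -> 11111110 (8 bits)
  3 -> 1110 (4 bits)
  2 -> 110 (3 bits)
  10 -> 11111111110 (11 bits)
Total length = 8 + 8 + 4 + 3 + 11 = 34 bits.

Unary([7, 7, 3, 2, 10]) = 1111111011111110111011011111111110 (34 bits)


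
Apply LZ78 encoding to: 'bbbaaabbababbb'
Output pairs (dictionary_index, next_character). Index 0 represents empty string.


LZ78 encoding steps:
Dictionary: {0: ''}
Step 1: w='' (idx 0), next='b' -> output (0, 'b'), add 'b' as idx 1
Step 2: w='b' (idx 1), next='b' -> output (1, 'b'), add 'bb' as idx 2
Step 3: w='' (idx 0), next='a' -> output (0, 'a'), add 'a' as idx 3
Step 4: w='a' (idx 3), next='a' -> output (3, 'a'), add 'aa' as idx 4
Step 5: w='bb' (idx 2), next='a' -> output (2, 'a'), add 'bba' as idx 5
Step 6: w='b' (idx 1), next='a' -> output (1, 'a'), add 'ba' as idx 6
Step 7: w='bb' (idx 2), next='b' -> output (2, 'b'), add 'bbb' as idx 7


Encoded: [(0, 'b'), (1, 'b'), (0, 'a'), (3, 'a'), (2, 'a'), (1, 'a'), (2, 'b')]


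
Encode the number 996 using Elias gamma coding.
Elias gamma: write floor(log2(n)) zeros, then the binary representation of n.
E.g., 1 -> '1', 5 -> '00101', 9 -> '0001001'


num_bits = floor(log2(996)) + 1 = 10
leading_zeros = num_bits - 1 = 9
binary(996) = 1111100100

Elias gamma(996) = '000000000' + '1111100100' = 0000000001111100100 (19 bits)


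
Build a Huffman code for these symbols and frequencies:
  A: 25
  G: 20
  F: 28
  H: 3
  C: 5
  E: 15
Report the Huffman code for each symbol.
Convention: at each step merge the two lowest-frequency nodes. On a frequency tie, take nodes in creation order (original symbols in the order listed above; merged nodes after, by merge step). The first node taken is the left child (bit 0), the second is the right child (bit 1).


Huffman tree construction:
Step 1: Merge H(3) + C(5) = 8
Step 2: Merge (H+C)(8) + E(15) = 23
Step 3: Merge G(20) + ((H+C)+E)(23) = 43
Step 4: Merge A(25) + F(28) = 53
Step 5: Merge (G+((H+C)+E))(43) + (A+F)(53) = 96
Read each symbol's code off the tree from the root (left child = 0, right child = 1).

Codes:
  A: 10 (length 2)
  G: 00 (length 2)
  F: 11 (length 2)
  H: 0100 (length 4)
  C: 0101 (length 4)
  E: 011 (length 3)
Average code length: 223/96 = 2.3229 bits/symbol


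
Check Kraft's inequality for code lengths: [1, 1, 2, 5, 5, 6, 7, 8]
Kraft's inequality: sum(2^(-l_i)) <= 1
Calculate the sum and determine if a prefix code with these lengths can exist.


Sum = 2^(-1) + 2^(-1) + 2^(-2) + 2^(-5) + 2^(-5) + 2^(-6) + 2^(-7) + 2^(-8)
    = 0.5 + 0.5 + 0.25 + 0.03125 + 0.03125 + 0.015625 + 0.0078125 + 0.00390625
    = 343/256 = 1.33984375
Since 1.33984375 > 1, Kraft's inequality is NOT satisfied.
A prefix code with these lengths CANNOT exist.

Kraft sum = 1.33984375. Not satisfied.


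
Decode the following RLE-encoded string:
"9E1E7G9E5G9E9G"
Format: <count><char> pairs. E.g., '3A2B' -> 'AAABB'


Expanding each <count><char> pair:
  9E -> 'EEEEEEEEE'
  1E -> 'E'
  7G -> 'GGGGGGG'
  9E -> 'EEEEEEEEE'
  5G -> 'GGGGG'
  9E -> 'EEEEEEEEE'
  9G -> 'GGGGGGGGG'

Decoded = EEEEEEEEEEGGGGGGGEEEEEEEEEGGGGGEEEEEEEEEGGGGGGGGG


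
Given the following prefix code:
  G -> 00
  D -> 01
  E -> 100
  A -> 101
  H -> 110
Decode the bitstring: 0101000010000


Decoding step by step:
Bits 01 -> D
Bits 01 -> D
Bits 00 -> G
Bits 00 -> G
Bits 100 -> E
Bits 00 -> G


Decoded message: DDGGEG


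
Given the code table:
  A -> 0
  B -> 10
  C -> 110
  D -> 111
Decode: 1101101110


Decoding:
110 -> C
110 -> C
111 -> D
0 -> A


Result: CCDA


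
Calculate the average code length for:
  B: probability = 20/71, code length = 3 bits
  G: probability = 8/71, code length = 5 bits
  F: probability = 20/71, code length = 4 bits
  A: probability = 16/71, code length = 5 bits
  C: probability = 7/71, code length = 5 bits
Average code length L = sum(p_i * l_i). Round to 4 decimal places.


Weighted contributions p_i * l_i:
  B: (20/71) * 3 = 60/71
  G: (8/71) * 5 = 40/71
  F: (20/71) * 4 = 80/71
  A: (16/71) * 5 = 80/71
  C: (7/71) * 5 = 35/71
Sum = (60 + 40 + 80 + 80 + 35)/71 = 295/71

L = 295/71 = 4.1549 bits/symbol


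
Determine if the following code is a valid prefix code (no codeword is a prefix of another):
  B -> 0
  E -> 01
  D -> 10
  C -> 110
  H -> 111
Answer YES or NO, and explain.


Checking each pair (does one codeword prefix another?):
  B='0' vs E='01': prefix -- VIOLATION

NO -- this is NOT a valid prefix code. B (0) is a prefix of E (01).


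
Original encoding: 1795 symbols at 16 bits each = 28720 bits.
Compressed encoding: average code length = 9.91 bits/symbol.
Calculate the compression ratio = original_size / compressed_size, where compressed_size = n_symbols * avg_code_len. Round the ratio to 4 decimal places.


original_size = n_symbols * orig_bits = 1795 * 16 = 28720 bits
compressed_size = n_symbols * avg_code_len = 1795 * 9.91 = 17788.45 bits
ratio = original_size / compressed_size = 28720 / 17788.45 = 1.6145

Compression ratio = 1.6145


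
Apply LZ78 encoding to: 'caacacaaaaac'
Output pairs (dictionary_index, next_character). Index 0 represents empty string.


LZ78 encoding steps:
Dictionary: {0: ''}
Step 1: w='' (idx 0), next='c' -> output (0, 'c'), add 'c' as idx 1
Step 2: w='' (idx 0), next='a' -> output (0, 'a'), add 'a' as idx 2
Step 3: w='a' (idx 2), next='c' -> output (2, 'c'), add 'ac' as idx 3
Step 4: w='ac' (idx 3), next='a' -> output (3, 'a'), add 'aca' as idx 4
Step 5: w='a' (idx 2), next='a' -> output (2, 'a'), add 'aa' as idx 5
Step 6: w='aa' (idx 5), next='c' -> output (5, 'c'), add 'aac' as idx 6


Encoded: [(0, 'c'), (0, 'a'), (2, 'c'), (3, 'a'), (2, 'a'), (5, 'c')]


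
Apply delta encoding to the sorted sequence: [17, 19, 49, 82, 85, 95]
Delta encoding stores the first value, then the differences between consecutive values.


First value: 17
Deltas:
  19 - 17 = 2
  49 - 19 = 30
  82 - 49 = 33
  85 - 82 = 3
  95 - 85 = 10


Delta encoded: [17, 2, 30, 33, 3, 10]


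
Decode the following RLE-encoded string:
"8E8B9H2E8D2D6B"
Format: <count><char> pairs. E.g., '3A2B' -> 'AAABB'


Expanding each <count><char> pair:
  8E -> 'EEEEEEEE'
  8B -> 'BBBBBBBB'
  9H -> 'HHHHHHHHH'
  2E -> 'EE'
  8D -> 'DDDDDDDD'
  2D -> 'DD'
  6B -> 'BBBBBB'

Decoded = EEEEEEEEBBBBBBBBHHHHHHHHHEEDDDDDDDDDDBBBBBB


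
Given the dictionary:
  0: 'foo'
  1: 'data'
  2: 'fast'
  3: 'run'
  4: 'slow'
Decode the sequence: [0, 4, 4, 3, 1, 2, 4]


Look up each index in the dictionary:
  0 -> 'foo'
  4 -> 'slow'
  4 -> 'slow'
  3 -> 'run'
  1 -> 'data'
  2 -> 'fast'
  4 -> 'slow'

Decoded: "foo slow slow run data fast slow"


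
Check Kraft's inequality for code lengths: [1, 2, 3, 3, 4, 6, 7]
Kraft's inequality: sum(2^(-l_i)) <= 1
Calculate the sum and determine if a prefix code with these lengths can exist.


Sum = 2^(-1) + 2^(-2) + 2^(-3) + 2^(-3) + 2^(-4) + 2^(-6) + 2^(-7)
    = 0.5 + 0.25 + 0.125 + 0.125 + 0.0625 + 0.015625 + 0.0078125
    = 139/128 = 1.0859375
Since 1.0859375 > 1, Kraft's inequality is NOT satisfied.
A prefix code with these lengths CANNOT exist.

Kraft sum = 1.0859375. Not satisfied.


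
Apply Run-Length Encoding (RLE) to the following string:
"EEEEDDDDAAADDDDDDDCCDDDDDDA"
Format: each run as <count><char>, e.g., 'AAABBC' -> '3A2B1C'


Scanning runs left to right:
  i=0: run of 'E' x 4 -> '4E'
  i=4: run of 'D' x 4 -> '4D'
  i=8: run of 'A' x 3 -> '3A'
  i=11: run of 'D' x 7 -> '7D'
  i=18: run of 'C' x 2 -> '2C'
  i=20: run of 'D' x 6 -> '6D'
  i=26: run of 'A' x 1 -> '1A'

RLE = 4E4D3A7D2C6D1A


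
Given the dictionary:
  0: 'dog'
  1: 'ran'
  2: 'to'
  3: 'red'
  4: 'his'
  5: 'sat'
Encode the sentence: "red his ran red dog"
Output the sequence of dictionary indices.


Look up each word in the dictionary:
  'red' -> 3
  'his' -> 4
  'ran' -> 1
  'red' -> 3
  'dog' -> 0

Encoded: [3, 4, 1, 3, 0]


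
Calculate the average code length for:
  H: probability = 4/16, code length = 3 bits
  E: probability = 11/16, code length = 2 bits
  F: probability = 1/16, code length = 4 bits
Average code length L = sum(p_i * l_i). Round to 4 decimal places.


Weighted contributions p_i * l_i:
  H: (4/16) * 3 = 12/16
  E: (11/16) * 2 = 22/16
  F: (1/16) * 4 = 4/16
Sum = (12 + 22 + 4)/16 = 38/16

L = 38/16 = 2.3750 bits/symbol


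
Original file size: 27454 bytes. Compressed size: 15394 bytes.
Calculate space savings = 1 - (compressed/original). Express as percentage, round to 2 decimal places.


ratio = compressed/original = 15394/27454 = 0.56072
savings = 1 - ratio = 1 - 0.56072 = 0.43928
as a percentage: 0.43928 * 100 = 43.93%

Space savings = 1 - 15394/27454 = 43.93%


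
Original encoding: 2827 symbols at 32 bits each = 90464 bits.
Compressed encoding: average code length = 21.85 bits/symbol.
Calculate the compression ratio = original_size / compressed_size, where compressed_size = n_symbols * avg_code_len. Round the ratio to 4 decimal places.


original_size = n_symbols * orig_bits = 2827 * 32 = 90464 bits
compressed_size = n_symbols * avg_code_len = 2827 * 21.85 = 61769.95 bits
ratio = original_size / compressed_size = 90464 / 61769.95 = 1.4645

Compression ratio = 1.4645


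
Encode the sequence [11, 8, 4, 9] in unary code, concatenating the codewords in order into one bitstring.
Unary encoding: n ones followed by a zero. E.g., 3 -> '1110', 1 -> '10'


Encode each number as n ones followed by a terminating 0:
  11 -> 111111111110 (12 bits)
  8 -> 111111110 (9 bits)
  4 -> 11110 (5 bits)
  9 -> 1111111110 (10 bits)
Total length = 12 + 9 + 5 + 10 = 36 bits.

Unary([11, 8, 4, 9]) = 111111111110111111110111101111111110 (36 bits)


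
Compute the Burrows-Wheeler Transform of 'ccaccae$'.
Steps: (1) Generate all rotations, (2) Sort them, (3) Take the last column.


Rotations (sorted):
  0: $ccaccae -> last char: e
  1: accae$cc -> last char: c
  2: ae$ccacc -> last char: c
  3: caccae$c -> last char: c
  4: cae$ccac -> last char: c
  5: ccaccae$ -> last char: $
  6: ccae$cca -> last char: a
  7: e$ccacca -> last char: a


BWT = ecccc$aa


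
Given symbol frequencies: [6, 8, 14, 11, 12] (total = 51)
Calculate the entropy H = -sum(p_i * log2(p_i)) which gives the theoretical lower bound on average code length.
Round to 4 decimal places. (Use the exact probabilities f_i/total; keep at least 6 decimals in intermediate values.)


Per-symbol terms -p_i * log2(p_i) with p_i = f_i/51:
  p = 6/51 = 0.117647: log2(p) = -3.087463, -p*log2(p) = 0.363231
  p = 8/51 = 0.156863: log2(p) = -2.672425, -p*log2(p) = 0.419204
  p = 14/51 = 0.274510: log2(p) = -1.865070, -p*log2(p) = 0.511980
  p = 11/51 = 0.215686: log2(p) = -2.212994, -p*log2(p) = 0.477312
  p = 12/51 = 0.235294: log2(p) = -2.087463, -p*log2(p) = 0.491168
H = 0.363231 + 0.419204 + 0.511980 + 0.477312 + 0.491168 = 2.262895

H = 2.2629 bits/symbol


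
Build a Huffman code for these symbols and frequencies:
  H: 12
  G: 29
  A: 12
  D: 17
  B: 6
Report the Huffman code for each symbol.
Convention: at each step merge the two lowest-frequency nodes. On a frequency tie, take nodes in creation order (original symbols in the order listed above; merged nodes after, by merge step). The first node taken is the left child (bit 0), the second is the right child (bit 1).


Huffman tree construction:
Step 1: Merge B(6) + H(12) = 18
Step 2: Merge A(12) + D(17) = 29
Step 3: Merge (B+H)(18) + G(29) = 47
Step 4: Merge (A+D)(29) + ((B+H)+G)(47) = 76
Read each symbol's code off the tree from the root (left child = 0, right child = 1).

Codes:
  H: 101 (length 3)
  G: 11 (length 2)
  A: 00 (length 2)
  D: 01 (length 2)
  B: 100 (length 3)
Average code length: 170/76 = 2.2368 bits/symbol


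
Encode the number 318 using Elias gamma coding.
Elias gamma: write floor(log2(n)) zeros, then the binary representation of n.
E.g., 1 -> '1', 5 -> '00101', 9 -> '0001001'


num_bits = floor(log2(318)) + 1 = 9
leading_zeros = num_bits - 1 = 8
binary(318) = 100111110

Elias gamma(318) = '00000000' + '100111110' = 00000000100111110 (17 bits)


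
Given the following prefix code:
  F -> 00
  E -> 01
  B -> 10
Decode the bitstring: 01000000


Decoding step by step:
Bits 01 -> E
Bits 00 -> F
Bits 00 -> F
Bits 00 -> F


Decoded message: EFFF


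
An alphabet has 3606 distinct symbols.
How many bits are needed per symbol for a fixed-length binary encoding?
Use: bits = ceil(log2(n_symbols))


log2(3606) = 11.8162
Bracket: 2^11 = 2048 < 3606 <= 2^12 = 4096
So ceil(log2(3606)) = 12

bits = ceil(log2(3606)) = ceil(11.8162) = 12 bits


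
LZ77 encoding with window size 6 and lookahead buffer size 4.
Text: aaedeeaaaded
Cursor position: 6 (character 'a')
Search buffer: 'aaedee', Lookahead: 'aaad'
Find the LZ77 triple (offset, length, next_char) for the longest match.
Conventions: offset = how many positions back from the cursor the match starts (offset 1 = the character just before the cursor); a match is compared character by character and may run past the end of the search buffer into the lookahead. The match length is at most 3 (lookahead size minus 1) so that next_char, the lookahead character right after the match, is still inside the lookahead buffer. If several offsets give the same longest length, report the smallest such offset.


Try each offset into the search buffer:
  offset=1 (pos 5, char 'e'): match length 0
  offset=2 (pos 4, char 'e'): match length 0
  offset=3 (pos 3, char 'd'): match length 0
  offset=4 (pos 2, char 'e'): match length 0
  offset=5 (pos 1, char 'a'): match length 1
  offset=6 (pos 0, char 'a'): match length 2
Longest match has length 2 at offset 6.
next_char = character at position 6 + 2 = 8 -> 'a'

Best match: offset=6, length=2 (matching 'aa' starting at position 0)
LZ77 triple: (6, 2, 'a')


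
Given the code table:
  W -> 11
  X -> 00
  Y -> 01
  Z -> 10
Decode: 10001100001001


Decoding:
10 -> Z
00 -> X
11 -> W
00 -> X
00 -> X
10 -> Z
01 -> Y


Result: ZXWXXZY


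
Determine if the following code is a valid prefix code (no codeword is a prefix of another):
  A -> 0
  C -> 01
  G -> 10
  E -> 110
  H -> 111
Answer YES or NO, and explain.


Checking each pair (does one codeword prefix another?):
  A='0' vs C='01': prefix -- VIOLATION

NO -- this is NOT a valid prefix code. A (0) is a prefix of C (01).


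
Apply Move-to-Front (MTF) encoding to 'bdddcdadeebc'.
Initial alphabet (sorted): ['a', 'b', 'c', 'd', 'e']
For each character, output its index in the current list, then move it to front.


MTF encoding:
'b': index 1 in ['a', 'b', 'c', 'd', 'e'] -> ['b', 'a', 'c', 'd', 'e']
'd': index 3 in ['b', 'a', 'c', 'd', 'e'] -> ['d', 'b', 'a', 'c', 'e']
'd': index 0 in ['d', 'b', 'a', 'c', 'e'] -> ['d', 'b', 'a', 'c', 'e']
'd': index 0 in ['d', 'b', 'a', 'c', 'e'] -> ['d', 'b', 'a', 'c', 'e']
'c': index 3 in ['d', 'b', 'a', 'c', 'e'] -> ['c', 'd', 'b', 'a', 'e']
'd': index 1 in ['c', 'd', 'b', 'a', 'e'] -> ['d', 'c', 'b', 'a', 'e']
'a': index 3 in ['d', 'c', 'b', 'a', 'e'] -> ['a', 'd', 'c', 'b', 'e']
'd': index 1 in ['a', 'd', 'c', 'b', 'e'] -> ['d', 'a', 'c', 'b', 'e']
'e': index 4 in ['d', 'a', 'c', 'b', 'e'] -> ['e', 'd', 'a', 'c', 'b']
'e': index 0 in ['e', 'd', 'a', 'c', 'b'] -> ['e', 'd', 'a', 'c', 'b']
'b': index 4 in ['e', 'd', 'a', 'c', 'b'] -> ['b', 'e', 'd', 'a', 'c']
'c': index 4 in ['b', 'e', 'd', 'a', 'c'] -> ['c', 'b', 'e', 'd', 'a']


Output: [1, 3, 0, 0, 3, 1, 3, 1, 4, 0, 4, 4]


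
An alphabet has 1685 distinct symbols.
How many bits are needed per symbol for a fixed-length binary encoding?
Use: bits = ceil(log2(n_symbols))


log2(1685) = 10.7185
Bracket: 2^10 = 1024 < 1685 <= 2^11 = 2048
So ceil(log2(1685)) = 11

bits = ceil(log2(1685)) = ceil(10.7185) = 11 bits


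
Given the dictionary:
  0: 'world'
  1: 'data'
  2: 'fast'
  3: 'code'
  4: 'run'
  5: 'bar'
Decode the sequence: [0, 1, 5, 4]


Look up each index in the dictionary:
  0 -> 'world'
  1 -> 'data'
  5 -> 'bar'
  4 -> 'run'

Decoded: "world data bar run"


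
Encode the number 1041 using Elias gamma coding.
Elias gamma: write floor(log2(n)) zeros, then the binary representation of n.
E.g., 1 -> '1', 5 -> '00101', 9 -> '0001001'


num_bits = floor(log2(1041)) + 1 = 11
leading_zeros = num_bits - 1 = 10
binary(1041) = 10000010001

Elias gamma(1041) = '0000000000' + '10000010001' = 000000000010000010001 (21 bits)


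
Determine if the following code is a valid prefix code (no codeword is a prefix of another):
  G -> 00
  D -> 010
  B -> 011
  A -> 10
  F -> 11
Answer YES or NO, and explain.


Checking each pair (does one codeword prefix another?):
  G='00' vs D='010': no prefix
  G='00' vs B='011': no prefix
  G='00' vs A='10': no prefix
  G='00' vs F='11': no prefix
  D='010' vs G='00': no prefix
  D='010' vs B='011': no prefix
  D='010' vs A='10': no prefix
  D='010' vs F='11': no prefix
  B='011' vs G='00': no prefix
  B='011' vs D='010': no prefix
  B='011' vs A='10': no prefix
  B='011' vs F='11': no prefix
  A='10' vs G='00': no prefix
  A='10' vs D='010': no prefix
  A='10' vs B='011': no prefix
  A='10' vs F='11': no prefix
  F='11' vs G='00': no prefix
  F='11' vs D='010': no prefix
  F='11' vs B='011': no prefix
  F='11' vs A='10': no prefix
No violation found over all pairs.

YES -- this is a valid prefix code. No codeword is a prefix of any other codeword.
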